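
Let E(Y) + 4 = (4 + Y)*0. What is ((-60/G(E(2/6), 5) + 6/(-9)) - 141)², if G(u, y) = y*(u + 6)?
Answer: 196249/9 ≈ 21805.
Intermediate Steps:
E(Y) = -4 (E(Y) = -4 + (4 + Y)*0 = -4 + 0 = -4)
G(u, y) = y*(6 + u)
((-60/G(E(2/6), 5) + 6/(-9)) - 141)² = ((-60*1/(5*(6 - 4)) + 6/(-9)) - 141)² = ((-60/(5*2) + 6*(-⅑)) - 141)² = ((-60/10 - ⅔) - 141)² = ((-60*⅒ - ⅔) - 141)² = ((-6 - ⅔) - 141)² = (-20/3 - 141)² = (-443/3)² = 196249/9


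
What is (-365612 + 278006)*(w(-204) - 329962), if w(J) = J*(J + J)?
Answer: 21615028380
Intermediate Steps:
w(J) = 2*J² (w(J) = J*(2*J) = 2*J²)
(-365612 + 278006)*(w(-204) - 329962) = (-365612 + 278006)*(2*(-204)² - 329962) = -87606*(2*41616 - 329962) = -87606*(83232 - 329962) = -87606*(-246730) = 21615028380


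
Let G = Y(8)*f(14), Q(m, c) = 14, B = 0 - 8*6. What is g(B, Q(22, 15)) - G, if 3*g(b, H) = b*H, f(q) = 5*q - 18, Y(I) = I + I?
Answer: -1056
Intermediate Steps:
Y(I) = 2*I
B = -48 (B = 0 - 48 = -48)
f(q) = -18 + 5*q
g(b, H) = H*b/3 (g(b, H) = (b*H)/3 = (H*b)/3 = H*b/3)
G = 832 (G = (2*8)*(-18 + 5*14) = 16*(-18 + 70) = 16*52 = 832)
g(B, Q(22, 15)) - G = (⅓)*14*(-48) - 1*832 = -224 - 832 = -1056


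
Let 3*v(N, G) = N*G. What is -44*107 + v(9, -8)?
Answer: -4732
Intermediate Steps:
v(N, G) = G*N/3 (v(N, G) = (N*G)/3 = (G*N)/3 = G*N/3)
-44*107 + v(9, -8) = -44*107 + (1/3)*(-8)*9 = -4708 - 24 = -4732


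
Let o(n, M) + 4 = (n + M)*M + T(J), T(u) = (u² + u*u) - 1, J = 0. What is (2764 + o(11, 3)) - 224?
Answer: 2577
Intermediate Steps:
T(u) = -1 + 2*u² (T(u) = (u² + u²) - 1 = 2*u² - 1 = -1 + 2*u²)
o(n, M) = -5 + M*(M + n) (o(n, M) = -4 + ((n + M)*M + (-1 + 2*0²)) = -4 + ((M + n)*M + (-1 + 2*0)) = -4 + (M*(M + n) + (-1 + 0)) = -4 + (M*(M + n) - 1) = -4 + (-1 + M*(M + n)) = -5 + M*(M + n))
(2764 + o(11, 3)) - 224 = (2764 + (-5 + 3² + 3*11)) - 224 = (2764 + (-5 + 9 + 33)) - 224 = (2764 + 37) - 224 = 2801 - 224 = 2577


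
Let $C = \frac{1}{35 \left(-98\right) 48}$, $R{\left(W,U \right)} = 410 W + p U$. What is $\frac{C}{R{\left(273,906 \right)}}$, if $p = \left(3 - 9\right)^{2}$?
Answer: $- \frac{1}{23798053440} \approx -4.202 \cdot 10^{-11}$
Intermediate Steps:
$p = 36$ ($p = \left(-6\right)^{2} = 36$)
$R{\left(W,U \right)} = 36 U + 410 W$ ($R{\left(W,U \right)} = 410 W + 36 U = 36 U + 410 W$)
$C = - \frac{1}{164640}$ ($C = \frac{1}{\left(-3430\right) 48} = \frac{1}{-164640} = - \frac{1}{164640} \approx -6.0739 \cdot 10^{-6}$)
$\frac{C}{R{\left(273,906 \right)}} = - \frac{1}{164640 \left(36 \cdot 906 + 410 \cdot 273\right)} = - \frac{1}{164640 \left(32616 + 111930\right)} = - \frac{1}{164640 \cdot 144546} = \left(- \frac{1}{164640}\right) \frac{1}{144546} = - \frac{1}{23798053440}$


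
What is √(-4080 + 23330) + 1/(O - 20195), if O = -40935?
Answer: -1/61130 + 5*√770 ≈ 138.74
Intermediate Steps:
√(-4080 + 23330) + 1/(O - 20195) = √(-4080 + 23330) + 1/(-40935 - 20195) = √19250 + 1/(-61130) = 5*√770 - 1/61130 = -1/61130 + 5*√770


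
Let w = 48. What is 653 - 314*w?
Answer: -14419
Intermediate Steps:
653 - 314*w = 653 - 314*48 = 653 - 15072 = -14419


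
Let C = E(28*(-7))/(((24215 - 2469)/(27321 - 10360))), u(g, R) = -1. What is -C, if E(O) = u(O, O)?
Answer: 16961/21746 ≈ 0.77996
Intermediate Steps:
E(O) = -1
C = -16961/21746 (C = -1/((24215 - 2469)/(27321 - 10360)) = -1/(21746/16961) = -1/(21746*(1/16961)) = -1/21746/16961 = -1*16961/21746 = -16961/21746 ≈ -0.77996)
-C = -1*(-16961/21746) = 16961/21746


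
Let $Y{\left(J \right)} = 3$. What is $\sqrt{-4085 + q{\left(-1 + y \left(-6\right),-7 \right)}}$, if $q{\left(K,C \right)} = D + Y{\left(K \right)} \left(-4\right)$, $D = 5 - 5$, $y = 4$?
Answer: $i \sqrt{4097} \approx 64.008 i$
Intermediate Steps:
$D = 0$ ($D = 5 - 5 = 0$)
$q{\left(K,C \right)} = -12$ ($q{\left(K,C \right)} = 0 + 3 \left(-4\right) = 0 - 12 = -12$)
$\sqrt{-4085 + q{\left(-1 + y \left(-6\right),-7 \right)}} = \sqrt{-4085 - 12} = \sqrt{-4097} = i \sqrt{4097}$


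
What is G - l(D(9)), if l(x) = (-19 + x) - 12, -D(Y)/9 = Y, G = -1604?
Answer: -1492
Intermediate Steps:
D(Y) = -9*Y
l(x) = -31 + x
G - l(D(9)) = -1604 - (-31 - 9*9) = -1604 - (-31 - 81) = -1604 - 1*(-112) = -1604 + 112 = -1492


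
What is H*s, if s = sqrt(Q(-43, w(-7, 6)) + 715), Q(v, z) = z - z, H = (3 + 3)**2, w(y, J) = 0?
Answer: 36*sqrt(715) ≈ 962.62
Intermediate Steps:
H = 36 (H = 6**2 = 36)
Q(v, z) = 0
s = sqrt(715) (s = sqrt(0 + 715) = sqrt(715) ≈ 26.739)
H*s = 36*sqrt(715)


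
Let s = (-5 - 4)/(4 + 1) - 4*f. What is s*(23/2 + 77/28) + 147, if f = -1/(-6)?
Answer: 2237/20 ≈ 111.85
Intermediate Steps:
f = ⅙ (f = -1*(-⅙) = ⅙ ≈ 0.16667)
s = -37/15 (s = (-5 - 4)/(4 + 1) - 4*⅙ = -9/5 - ⅔ = -37/15 ≈ -2.4667)
s*(23/2 + 77/28) + 147 = -37*(23/2 + 77/28)/15 + 147 = -37*(23*(½) + 77*(1/28))/15 + 147 = -37*(23/2 + 11/4)/15 + 147 = -37/15*57/4 + 147 = -703/20 + 147 = 2237/20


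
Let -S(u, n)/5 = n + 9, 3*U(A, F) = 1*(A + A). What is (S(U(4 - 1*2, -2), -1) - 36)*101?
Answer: -7676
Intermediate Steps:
U(A, F) = 2*A/3 (U(A, F) = (1*(A + A))/3 = (1*(2*A))/3 = (2*A)/3 = 2*A/3)
S(u, n) = -45 - 5*n (S(u, n) = -5*(n + 9) = -5*(9 + n) = -45 - 5*n)
(S(U(4 - 1*2, -2), -1) - 36)*101 = ((-45 - 5*(-1)) - 36)*101 = ((-45 + 5) - 36)*101 = (-40 - 36)*101 = -76*101 = -7676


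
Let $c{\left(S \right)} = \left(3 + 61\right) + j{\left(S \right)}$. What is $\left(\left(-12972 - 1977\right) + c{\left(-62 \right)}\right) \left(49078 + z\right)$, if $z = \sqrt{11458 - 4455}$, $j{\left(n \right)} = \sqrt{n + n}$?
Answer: $- \left(14885 - 2 i \sqrt{31}\right) \left(49078 + \sqrt{7003}\right) \approx -7.3177 \cdot 10^{8} + 5.4744 \cdot 10^{5} i$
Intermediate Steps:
$j{\left(n \right)} = \sqrt{2} \sqrt{n}$ ($j{\left(n \right)} = \sqrt{2 n} = \sqrt{2} \sqrt{n}$)
$z = \sqrt{7003} \approx 83.684$
$c{\left(S \right)} = 64 + \sqrt{2} \sqrt{S}$ ($c{\left(S \right)} = \left(3 + 61\right) + \sqrt{2} \sqrt{S} = 64 + \sqrt{2} \sqrt{S}$)
$\left(\left(-12972 - 1977\right) + c{\left(-62 \right)}\right) \left(49078 + z\right) = \left(\left(-12972 - 1977\right) + \left(64 + \sqrt{2} \sqrt{-62}\right)\right) \left(49078 + \sqrt{7003}\right) = \left(\left(-12972 - 1977\right) + \left(64 + \sqrt{2} i \sqrt{62}\right)\right) \left(49078 + \sqrt{7003}\right) = \left(-14949 + \left(64 + 2 i \sqrt{31}\right)\right) \left(49078 + \sqrt{7003}\right) = \left(-14885 + 2 i \sqrt{31}\right) \left(49078 + \sqrt{7003}\right)$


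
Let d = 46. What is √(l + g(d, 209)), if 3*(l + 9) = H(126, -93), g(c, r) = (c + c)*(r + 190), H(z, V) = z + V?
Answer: √36710 ≈ 191.60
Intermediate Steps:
H(z, V) = V + z
g(c, r) = 2*c*(190 + r) (g(c, r) = (2*c)*(190 + r) = 2*c*(190 + r))
l = 2 (l = -9 + (-93 + 126)/3 = -9 + (⅓)*33 = -9 + 11 = 2)
√(l + g(d, 209)) = √(2 + 2*46*(190 + 209)) = √(2 + 2*46*399) = √(2 + 36708) = √36710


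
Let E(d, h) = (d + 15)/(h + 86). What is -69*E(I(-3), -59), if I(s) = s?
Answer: -92/3 ≈ -30.667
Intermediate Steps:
E(d, h) = (15 + d)/(86 + h)
-69*E(I(-3), -59) = -69*(15 - 3)/(86 - 59) = -69*12/27 = -23*12/9 = -69*4/9 = -92/3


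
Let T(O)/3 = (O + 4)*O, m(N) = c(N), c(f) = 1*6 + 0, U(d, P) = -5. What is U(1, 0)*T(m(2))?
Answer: -900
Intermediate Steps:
c(f) = 6 (c(f) = 6 + 0 = 6)
m(N) = 6
T(O) = 3*O*(4 + O) (T(O) = 3*((O + 4)*O) = 3*((4 + O)*O) = 3*(O*(4 + O)) = 3*O*(4 + O))
U(1, 0)*T(m(2)) = -15*6*(4 + 6) = -15*6*10 = -5*180 = -900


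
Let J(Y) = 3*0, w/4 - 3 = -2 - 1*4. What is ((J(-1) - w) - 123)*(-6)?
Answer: 666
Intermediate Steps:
w = -12 (w = 12 + 4*(-2 - 1*4) = 12 + 4*(-2 - 4) = 12 + 4*(-6) = 12 - 24 = -12)
J(Y) = 0
((J(-1) - w) - 123)*(-6) = ((0 - 1*(-12)) - 123)*(-6) = ((0 + 12) - 123)*(-6) = (12 - 123)*(-6) = -111*(-6) = 666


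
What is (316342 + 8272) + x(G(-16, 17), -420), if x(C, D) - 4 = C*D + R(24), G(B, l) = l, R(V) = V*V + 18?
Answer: 318072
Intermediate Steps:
R(V) = 18 + V² (R(V) = V² + 18 = 18 + V²)
x(C, D) = 598 + C*D (x(C, D) = 4 + (C*D + (18 + 24²)) = 4 + (C*D + (18 + 576)) = 4 + (C*D + 594) = 4 + (594 + C*D) = 598 + C*D)
(316342 + 8272) + x(G(-16, 17), -420) = (316342 + 8272) + (598 + 17*(-420)) = 324614 + (598 - 7140) = 324614 - 6542 = 318072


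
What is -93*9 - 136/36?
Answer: -7567/9 ≈ -840.78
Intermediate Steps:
-93*9 - 136/36 = -837 - 136*1/36 = -837 - 34/9 = -7567/9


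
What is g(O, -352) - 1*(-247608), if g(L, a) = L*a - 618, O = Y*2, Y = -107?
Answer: 322318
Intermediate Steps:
O = -214 (O = -107*2 = -214)
g(L, a) = -618 + L*a
g(O, -352) - 1*(-247608) = (-618 - 214*(-352)) - 1*(-247608) = (-618 + 75328) + 247608 = 74710 + 247608 = 322318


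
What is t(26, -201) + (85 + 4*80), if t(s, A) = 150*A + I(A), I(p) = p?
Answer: -29946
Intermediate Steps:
t(s, A) = 151*A (t(s, A) = 150*A + A = 151*A)
t(26, -201) + (85 + 4*80) = 151*(-201) + (85 + 4*80) = -30351 + (85 + 320) = -30351 + 405 = -29946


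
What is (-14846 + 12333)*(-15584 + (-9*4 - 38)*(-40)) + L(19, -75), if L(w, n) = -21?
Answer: 31724091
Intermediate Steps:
(-14846 + 12333)*(-15584 + (-9*4 - 38)*(-40)) + L(19, -75) = (-14846 + 12333)*(-15584 + (-9*4 - 38)*(-40)) - 21 = -2513*(-15584 + (-36 - 38)*(-40)) - 21 = -2513*(-15584 - 74*(-40)) - 21 = -2513*(-15584 + 2960) - 21 = -2513*(-12624) - 21 = 31724112 - 21 = 31724091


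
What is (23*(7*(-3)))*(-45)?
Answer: 21735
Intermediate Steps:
(23*(7*(-3)))*(-45) = (23*(-21))*(-45) = -483*(-45) = 21735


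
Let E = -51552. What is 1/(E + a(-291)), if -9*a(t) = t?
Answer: -3/154559 ≈ -1.9410e-5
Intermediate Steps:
a(t) = -t/9
1/(E + a(-291)) = 1/(-51552 - 1/9*(-291)) = 1/(-51552 + 97/3) = 1/(-154559/3) = -3/154559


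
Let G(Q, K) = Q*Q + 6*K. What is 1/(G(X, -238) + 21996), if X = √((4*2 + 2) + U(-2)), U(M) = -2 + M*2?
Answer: 1/20572 ≈ 4.8610e-5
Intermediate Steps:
U(M) = -2 + 2*M
X = 2 (X = √((4*2 + 2) + (-2 + 2*(-2))) = √((8 + 2) + (-2 - 4)) = √(10 - 6) = √4 = 2)
G(Q, K) = Q² + 6*K
1/(G(X, -238) + 21996) = 1/((2² + 6*(-238)) + 21996) = 1/((4 - 1428) + 21996) = 1/(-1424 + 21996) = 1/20572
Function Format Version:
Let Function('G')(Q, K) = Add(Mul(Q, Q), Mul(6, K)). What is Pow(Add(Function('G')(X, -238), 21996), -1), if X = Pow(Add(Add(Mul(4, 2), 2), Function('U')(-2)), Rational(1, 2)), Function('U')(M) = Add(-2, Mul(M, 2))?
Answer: Rational(1, 20572) ≈ 4.8610e-5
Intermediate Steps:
Function('U')(M) = Add(-2, Mul(2, M))
X = 2 (X = Pow(Add(Add(Mul(4, 2), 2), Add(-2, Mul(2, -2))), Rational(1, 2)) = Pow(Add(Add(8, 2), Add(-2, -4)), Rational(1, 2)) = Pow(Add(10, -6), Rational(1, 2)) = Pow(4, Rational(1, 2)) = 2)
Function('G')(Q, K) = Add(Pow(Q, 2), Mul(6, K))
Pow(Add(Function('G')(X, -238), 21996), -1) = Pow(Add(Add(Pow(2, 2), Mul(6, -238)), 21996), -1) = Pow(Add(Add(4, -1428), 21996), -1) = Pow(Add(-1424, 21996), -1) = Pow(20572, -1) = Rational(1, 20572)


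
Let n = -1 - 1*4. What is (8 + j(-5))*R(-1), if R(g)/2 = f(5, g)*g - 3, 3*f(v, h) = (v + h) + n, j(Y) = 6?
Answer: -224/3 ≈ -74.667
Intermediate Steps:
n = -5 (n = -1 - 4 = -5)
f(v, h) = -5/3 + h/3 + v/3 (f(v, h) = ((v + h) - 5)/3 = ((h + v) - 5)/3 = (-5 + h + v)/3 = -5/3 + h/3 + v/3)
R(g) = -6 + 2*g²/3 (R(g) = 2*((-5/3 + g/3 + (⅓)*5)*g - 3) = 2*((-5/3 + g/3 + 5/3)*g - 3) = 2*((g/3)*g - 3) = 2*(g²/3 - 3) = 2*(-3 + g²/3) = -6 + 2*g²/3)
(8 + j(-5))*R(-1) = (8 + 6)*(-6 + (⅔)*(-1)²) = 14*(-6 + (⅔)*1) = 14*(-6 + ⅔) = 14*(-16/3) = -224/3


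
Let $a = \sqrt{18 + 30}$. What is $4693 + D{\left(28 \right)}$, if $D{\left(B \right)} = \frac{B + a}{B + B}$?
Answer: $\frac{9387}{2} + \frac{\sqrt{3}}{14} \approx 4693.6$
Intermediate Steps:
$a = 4 \sqrt{3}$ ($a = \sqrt{48} = 4 \sqrt{3} \approx 6.9282$)
$D{\left(B \right)} = \frac{B + 4 \sqrt{3}}{2 B}$ ($D{\left(B \right)} = \frac{B + 4 \sqrt{3}}{B + B} = \frac{B + 4 \sqrt{3}}{2 B}$)
$4693 + D{\left(28 \right)} = 4693 + \frac{28 + 4 \sqrt{3}}{2 \cdot 28} = 4693 + \frac{1}{2} \cdot \frac{1}{28} \left(28 + 4 \sqrt{3}\right) = 4693 + \left(\frac{1}{2} + \frac{\sqrt{3}}{14}\right) = \frac{9387}{2} + \frac{\sqrt{3}}{14}$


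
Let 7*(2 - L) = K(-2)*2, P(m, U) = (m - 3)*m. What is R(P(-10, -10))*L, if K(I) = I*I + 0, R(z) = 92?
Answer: 552/7 ≈ 78.857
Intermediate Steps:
P(m, U) = m*(-3 + m) (P(m, U) = (-3 + m)*m = m*(-3 + m))
K(I) = I² (K(I) = I² + 0 = I²)
L = 6/7 (L = 2 - (-2)²*2/7 = 2 - 4*2/7 = 2 - ⅐*8 = 2 - 8/7 = 6/7 ≈ 0.85714)
R(P(-10, -10))*L = 92*(6/7) = 552/7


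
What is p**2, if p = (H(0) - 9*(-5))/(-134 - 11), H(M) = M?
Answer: 81/841 ≈ 0.096314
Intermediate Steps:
p = -9/29 (p = (0 - 9*(-5))/(-134 - 11) = (0 + 45)/(-145) = 45*(-1/145) = -9/29 ≈ -0.31034)
p**2 = (-9/29)**2 = 81/841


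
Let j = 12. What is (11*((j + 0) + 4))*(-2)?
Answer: -352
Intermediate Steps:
(11*((j + 0) + 4))*(-2) = (11*((12 + 0) + 4))*(-2) = (11*(12 + 4))*(-2) = (11*16)*(-2) = 176*(-2) = -352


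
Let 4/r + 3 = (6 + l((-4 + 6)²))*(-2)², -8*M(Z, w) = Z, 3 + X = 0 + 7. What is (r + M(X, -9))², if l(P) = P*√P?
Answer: 2025/11236 ≈ 0.18022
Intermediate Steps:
l(P) = P^(3/2)
X = 4 (X = -3 + (0 + 7) = -3 + 7 = 4)
M(Z, w) = -Z/8
r = 4/53 (r = 4/(-3 + (6 + ((-4 + 6)²)^(3/2))*(-2)²) = 4/(-3 + (6 + (2²)^(3/2))*4) = 4/(-3 + (6 + 4^(3/2))*4) = 4/(-3 + (6 + 8)*4) = 4/(-3 + 14*4) = 4/(-3 + 56) = 4/53 ≈ 0.075472)
(r + M(X, -9))² = (4/53 - ⅛*4)² = (4/53 - ½)² = (-45/106)² = 2025/11236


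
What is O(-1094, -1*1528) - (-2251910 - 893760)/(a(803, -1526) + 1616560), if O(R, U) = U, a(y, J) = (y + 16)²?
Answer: -3491880818/2287321 ≈ -1526.6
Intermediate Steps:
a(y, J) = (16 + y)²
O(-1094, -1*1528) - (-2251910 - 893760)/(a(803, -1526) + 1616560) = -1*1528 - (-2251910 - 893760)/((16 + 803)² + 1616560) = -1528 - (-3145670)/(819² + 1616560) = -1528 - (-3145670)/(670761 + 1616560) = -1528 - (-3145670)/2287321 = -1528 - 1*(-3145670/2287321) = -1528 + 3145670/2287321 = -3491880818/2287321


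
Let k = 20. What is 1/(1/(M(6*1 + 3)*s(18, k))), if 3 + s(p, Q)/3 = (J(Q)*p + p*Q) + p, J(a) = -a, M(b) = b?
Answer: 405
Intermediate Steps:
s(p, Q) = -9 + 3*p (s(p, Q) = -9 + 3*(((-Q)*p + p*Q) + p) = -9 + 3*((-Q*p + Q*p) + p) = -9 + 3*(0 + p) = -9 + 3*p)
1/(1/(M(6*1 + 3)*s(18, k))) = 1/(1/((6*1 + 3)*(-9 + 3*18))) = 1/(1/((6 + 3)*(-9 + 54))) = 1/(1/(9*45)) = 1/(1/405) = 405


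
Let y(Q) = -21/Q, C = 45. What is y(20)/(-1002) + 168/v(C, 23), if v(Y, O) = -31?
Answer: -1122023/207080 ≈ -5.4183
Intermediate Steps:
y(20)/(-1002) + 168/v(C, 23) = -21/20/(-1002) + 168/(-31) = -21*1/20*(-1/1002) + 168*(-1/31) = -21/20*(-1/1002) - 168/31 = 7/6680 - 168/31 = -1122023/207080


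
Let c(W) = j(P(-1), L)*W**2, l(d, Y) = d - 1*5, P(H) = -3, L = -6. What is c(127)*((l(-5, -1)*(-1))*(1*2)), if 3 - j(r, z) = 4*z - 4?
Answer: 9999980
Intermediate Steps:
l(d, Y) = -5 + d (l(d, Y) = d - 5 = -5 + d)
j(r, z) = 7 - 4*z (j(r, z) = 3 - (4*z - 4) = 3 - (-4 + 4*z) = 3 + (4 - 4*z) = 7 - 4*z)
c(W) = 31*W**2 (c(W) = (7 - 4*(-6))*W**2 = (7 + 24)*W**2 = 31*W**2)
c(127)*((l(-5, -1)*(-1))*(1*2)) = (31*127**2)*(((-5 - 5)*(-1))*(1*2)) = (31*16129)*(-10*(-1)*2) = 499999*(10*2) = 499999*20 = 9999980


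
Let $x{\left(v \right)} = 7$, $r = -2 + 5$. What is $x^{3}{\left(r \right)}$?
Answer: $343$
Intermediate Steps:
$r = 3$
$x^{3}{\left(r \right)} = 7^{3} = 343$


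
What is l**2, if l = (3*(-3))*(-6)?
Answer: 2916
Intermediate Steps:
l = 54 (l = -9*(-6) = 54)
l**2 = 54**2 = 2916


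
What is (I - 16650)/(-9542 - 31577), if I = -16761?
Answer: 33411/41119 ≈ 0.81254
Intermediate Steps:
(I - 16650)/(-9542 - 31577) = (-16761 - 16650)/(-9542 - 31577) = -33411/(-41119) = -33411*(-1/41119) = 33411/41119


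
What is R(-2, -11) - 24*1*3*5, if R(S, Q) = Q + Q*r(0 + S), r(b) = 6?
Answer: -437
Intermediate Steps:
R(S, Q) = 7*Q (R(S, Q) = Q + Q*6 = Q + 6*Q = 7*Q)
R(-2, -11) - 24*1*3*5 = 7*(-11) - 24*1*3*5 = -77 - 72*5 = -77 - 24*15 = -77 - 360 = -437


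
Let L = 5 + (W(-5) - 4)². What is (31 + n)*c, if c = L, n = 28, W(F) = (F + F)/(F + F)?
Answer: 826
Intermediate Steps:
W(F) = 1 (W(F) = (2*F)/((2*F)) = (2*F)*(1/(2*F)) = 1)
L = 14 (L = 5 + (1 - 4)² = 5 + (-3)² = 5 + 9 = 14)
c = 14
(31 + n)*c = (31 + 28)*14 = 59*14 = 826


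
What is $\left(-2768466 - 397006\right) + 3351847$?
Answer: $186375$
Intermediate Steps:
$\left(-2768466 - 397006\right) + 3351847 = -3165472 + 3351847 = 186375$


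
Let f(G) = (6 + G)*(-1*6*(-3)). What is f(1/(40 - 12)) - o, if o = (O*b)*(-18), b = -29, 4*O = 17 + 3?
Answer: -35019/14 ≈ -2501.4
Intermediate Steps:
O = 5 (O = (17 + 3)/4 = (¼)*20 = 5)
f(G) = 108 + 18*G (f(G) = (6 + G)*(-6*(-3)) = (6 + G)*18 = 108 + 18*G)
o = 2610 (o = (5*(-29))*(-18) = -145*(-18) = 2610)
f(1/(40 - 12)) - o = (108 + 18/(40 - 12)) - 1*2610 = (108 + 18/28) - 2610 = (108 + 18*(1/28)) - 2610 = (108 + 9/14) - 2610 = 1521/14 - 2610 = -35019/14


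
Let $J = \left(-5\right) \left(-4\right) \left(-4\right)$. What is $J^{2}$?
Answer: $6400$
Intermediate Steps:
$J = -80$ ($J = 20 \left(-4\right) = -80$)
$J^{2} = \left(-80\right)^{2} = 6400$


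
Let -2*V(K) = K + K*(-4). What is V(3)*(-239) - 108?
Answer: -2367/2 ≈ -1183.5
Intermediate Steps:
V(K) = 3*K/2 (V(K) = -(K + K*(-4))/2 = -(K - 4*K)/2 = -(-3)*K/2 = 3*K/2)
V(3)*(-239) - 108 = ((3/2)*3)*(-239) - 108 = (9/2)*(-239) - 108 = -2151/2 - 108 = -2367/2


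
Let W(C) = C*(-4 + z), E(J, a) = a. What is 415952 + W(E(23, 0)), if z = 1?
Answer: 415952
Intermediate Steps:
W(C) = -3*C (W(C) = C*(-4 + 1) = C*(-3) = -3*C)
415952 + W(E(23, 0)) = 415952 - 3*0 = 415952 + 0 = 415952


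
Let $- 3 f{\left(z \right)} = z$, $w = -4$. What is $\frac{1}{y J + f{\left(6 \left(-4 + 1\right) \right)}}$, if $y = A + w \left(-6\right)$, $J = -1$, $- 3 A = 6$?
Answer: $- \frac{1}{16} \approx -0.0625$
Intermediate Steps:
$A = -2$ ($A = \left(- \frac{1}{3}\right) 6 = -2$)
$y = 22$ ($y = -2 - -24 = -2 + 24 = 22$)
$f{\left(z \right)} = - \frac{z}{3}$
$\frac{1}{y J + f{\left(6 \left(-4 + 1\right) \right)}} = \frac{1}{22 \left(-1\right) - \frac{6 \left(-4 + 1\right)}{3}} = \frac{1}{-22 - \frac{6 \left(-3\right)}{3}} = \frac{1}{-22 - -6} = \frac{1}{-22 + 6} = \frac{1}{-16} = - \frac{1}{16}$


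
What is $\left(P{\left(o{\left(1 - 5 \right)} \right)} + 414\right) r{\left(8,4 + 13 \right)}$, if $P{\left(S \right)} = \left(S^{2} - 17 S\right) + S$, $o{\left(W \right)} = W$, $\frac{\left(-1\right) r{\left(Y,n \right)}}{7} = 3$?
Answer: $-10374$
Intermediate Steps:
$r{\left(Y,n \right)} = -21$ ($r{\left(Y,n \right)} = \left(-7\right) 3 = -21$)
$P{\left(S \right)} = S^{2} - 16 S$
$\left(P{\left(o{\left(1 - 5 \right)} \right)} + 414\right) r{\left(8,4 + 13 \right)} = \left(\left(1 - 5\right) \left(-16 + \left(1 - 5\right)\right) + 414\right) \left(-21\right) = \left(- 4 \left(-16 - 4\right) + 414\right) \left(-21\right) = \left(\left(-4\right) \left(-20\right) + 414\right) \left(-21\right) = \left(80 + 414\right) \left(-21\right) = 494 \left(-21\right) = -10374$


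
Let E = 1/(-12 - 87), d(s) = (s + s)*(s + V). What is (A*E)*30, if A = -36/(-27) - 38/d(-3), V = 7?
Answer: -175/198 ≈ -0.88384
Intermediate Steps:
d(s) = 2*s*(7 + s) (d(s) = (s + s)*(s + 7) = (2*s)*(7 + s) = 2*s*(7 + s))
A = 35/12 (A = -36/(-27) - 38*(-1/(6*(7 - 3))) = -36*(-1/27) - 38/(2*(-3)*4) = 4/3 - 38/(-24) = 4/3 - 38*(-1/24) = 4/3 + 19/12 = 35/12 ≈ 2.9167)
E = -1/99 (E = 1/(-99) = -1/99 ≈ -0.010101)
(A*E)*30 = ((35/12)*(-1/99))*30 = -35/1188*30 = -175/198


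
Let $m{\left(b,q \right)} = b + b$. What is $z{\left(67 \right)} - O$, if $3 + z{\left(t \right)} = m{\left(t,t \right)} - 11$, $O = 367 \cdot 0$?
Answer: $120$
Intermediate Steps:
$O = 0$
$m{\left(b,q \right)} = 2 b$
$z{\left(t \right)} = -14 + 2 t$ ($z{\left(t \right)} = -3 + \left(2 t - 11\right) = -3 + \left(-11 + 2 t\right) = -14 + 2 t$)
$z{\left(67 \right)} - O = \left(-14 + 2 \cdot 67\right) - 0 = \left(-14 + 134\right) + 0 = 120 + 0 = 120$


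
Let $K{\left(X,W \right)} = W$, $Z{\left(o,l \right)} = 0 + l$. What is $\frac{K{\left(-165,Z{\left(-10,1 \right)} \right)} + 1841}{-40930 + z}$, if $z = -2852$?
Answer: $- \frac{307}{7297} \approx -0.042072$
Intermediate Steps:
$Z{\left(o,l \right)} = l$
$\frac{K{\left(-165,Z{\left(-10,1 \right)} \right)} + 1841}{-40930 + z} = \frac{1 + 1841}{-40930 - 2852} = \frac{1842}{-43782} = 1842 \left(- \frac{1}{43782}\right) = - \frac{307}{7297}$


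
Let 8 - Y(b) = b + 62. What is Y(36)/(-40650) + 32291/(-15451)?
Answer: -43707952/20936105 ≈ -2.0877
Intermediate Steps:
Y(b) = -54 - b (Y(b) = 8 - (b + 62) = 8 - (62 + b) = 8 + (-62 - b) = -54 - b)
Y(36)/(-40650) + 32291/(-15451) = (-54 - 1*36)/(-40650) + 32291/(-15451) = (-54 - 36)*(-1/40650) + 32291*(-1/15451) = -90*(-1/40650) - 32291/15451 = 3/1355 - 32291/15451 = -43707952/20936105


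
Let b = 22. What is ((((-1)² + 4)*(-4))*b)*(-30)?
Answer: 13200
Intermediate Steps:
((((-1)² + 4)*(-4))*b)*(-30) = ((((-1)² + 4)*(-4))*22)*(-30) = (((1 + 4)*(-4))*22)*(-30) = ((5*(-4))*22)*(-30) = -20*22*(-30) = -440*(-30) = 13200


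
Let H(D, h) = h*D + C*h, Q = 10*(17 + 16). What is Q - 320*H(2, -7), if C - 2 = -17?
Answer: -28790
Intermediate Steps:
Q = 330 (Q = 10*33 = 330)
C = -15 (C = 2 - 17 = -15)
H(D, h) = -15*h + D*h (H(D, h) = h*D - 15*h = D*h - 15*h = -15*h + D*h)
Q - 320*H(2, -7) = 330 - (-2240)*(-15 + 2) = 330 - (-2240)*(-13) = 330 - 320*91 = 330 - 29120 = -28790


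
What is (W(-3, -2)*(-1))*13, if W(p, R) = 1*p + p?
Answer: 78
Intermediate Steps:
W(p, R) = 2*p (W(p, R) = p + p = 2*p)
(W(-3, -2)*(-1))*13 = ((2*(-3))*(-1))*13 = -6*(-1)*13 = 6*13 = 78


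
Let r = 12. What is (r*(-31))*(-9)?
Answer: 3348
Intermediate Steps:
(r*(-31))*(-9) = (12*(-31))*(-9) = -372*(-9) = 3348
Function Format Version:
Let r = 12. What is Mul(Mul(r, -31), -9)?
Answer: 3348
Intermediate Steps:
Mul(Mul(r, -31), -9) = Mul(Mul(12, -31), -9) = Mul(-372, -9) = 3348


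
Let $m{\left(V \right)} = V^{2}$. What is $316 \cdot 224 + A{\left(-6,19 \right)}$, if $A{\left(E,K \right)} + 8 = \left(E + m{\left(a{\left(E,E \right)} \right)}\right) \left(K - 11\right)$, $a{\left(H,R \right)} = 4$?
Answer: $70856$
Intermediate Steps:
$A{\left(E,K \right)} = -8 + \left(-11 + K\right) \left(16 + E\right)$ ($A{\left(E,K \right)} = -8 + \left(E + 4^{2}\right) \left(K - 11\right) = -8 + \left(E + 16\right) \left(-11 + K\right) = -8 + \left(16 + E\right) \left(-11 + K\right) = -8 + \left(-11 + K\right) \left(16 + E\right)$)
$316 \cdot 224 + A{\left(-6,19 \right)} = 316 \cdot 224 - -72 = 70784 + \left(-184 + 66 + 304 - 114\right) = 70784 + 72 = 70856$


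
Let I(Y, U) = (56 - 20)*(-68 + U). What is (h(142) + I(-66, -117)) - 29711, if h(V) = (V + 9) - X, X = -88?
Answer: -36132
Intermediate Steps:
h(V) = 97 + V (h(V) = (V + 9) - 1*(-88) = (9 + V) + 88 = 97 + V)
I(Y, U) = -2448 + 36*U (I(Y, U) = 36*(-68 + U) = -2448 + 36*U)
(h(142) + I(-66, -117)) - 29711 = ((97 + 142) + (-2448 + 36*(-117))) - 29711 = (239 + (-2448 - 4212)) - 29711 = (239 - 6660) - 29711 = -6421 - 29711 = -36132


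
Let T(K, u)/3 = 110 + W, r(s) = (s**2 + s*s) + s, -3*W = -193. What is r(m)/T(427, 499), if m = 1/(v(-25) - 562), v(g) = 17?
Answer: -543/155344075 ≈ -3.4955e-6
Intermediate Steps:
W = 193/3 (W = -1/3*(-193) = 193/3 ≈ 64.333)
m = -1/545 (m = 1/(17 - 562) = 1/(-545) = -1/545 ≈ -0.0018349)
r(s) = s + 2*s**2 (r(s) = (s**2 + s**2) + s = 2*s**2 + s = s + 2*s**2)
T(K, u) = 523 (T(K, u) = 3*(110 + 193/3) = 3*(523/3) = 523)
r(m)/T(427, 499) = -(1 + 2*(-1/545))/545/523 = -(1 - 2/545)/545*(1/523) = -1/545*543/545*(1/523) = -543/297025*1/523 = -543/155344075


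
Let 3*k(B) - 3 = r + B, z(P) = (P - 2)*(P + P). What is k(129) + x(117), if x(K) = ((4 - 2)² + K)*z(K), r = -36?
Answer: 3256142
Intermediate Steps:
z(P) = 2*P*(-2 + P) (z(P) = (-2 + P)*(2*P) = 2*P*(-2 + P))
k(B) = -11 + B/3 (k(B) = 1 + (-36 + B)/3 = 1 + (-12 + B/3) = -11 + B/3)
x(K) = 2*K*(-2 + K)*(4 + K) (x(K) = ((4 - 2)² + K)*(2*K*(-2 + K)) = (2² + K)*(2*K*(-2 + K)) = (4 + K)*(2*K*(-2 + K)) = 2*K*(-2 + K)*(4 + K))
k(129) + x(117) = (-11 + (⅓)*129) + 2*117*(-2 + 117)*(4 + 117) = (-11 + 43) + 2*117*115*121 = 32 + 3256110 = 3256142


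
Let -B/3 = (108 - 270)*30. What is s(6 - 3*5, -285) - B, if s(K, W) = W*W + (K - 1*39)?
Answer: 66597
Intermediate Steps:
B = 14580 (B = -3*(108 - 270)*30 = -(-486)*30 = -3*(-4860) = 14580)
s(K, W) = -39 + K + W² (s(K, W) = W² + (K - 39) = W² + (-39 + K) = -39 + K + W²)
s(6 - 3*5, -285) - B = (-39 + (6 - 3*5) + (-285)²) - 1*14580 = (-39 + (6 - 15) + 81225) - 14580 = (-39 - 9 + 81225) - 14580 = 81177 - 14580 = 66597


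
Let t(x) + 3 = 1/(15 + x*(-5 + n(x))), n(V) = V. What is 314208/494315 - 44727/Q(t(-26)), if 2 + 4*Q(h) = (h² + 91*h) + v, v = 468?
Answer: -14891824649583669/16834647200855 ≈ -884.59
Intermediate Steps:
t(x) = -3 + 1/(15 + x*(-5 + x))
Q(h) = 233/2 + h²/4 + 91*h/4 (Q(h) = -½ + ((h² + 91*h) + 468)/4 = -½ + (468 + h² + 91*h)/4 = -½ + (117 + h²/4 + 91*h/4) = 233/2 + h²/4 + 91*h/4)
314208/494315 - 44727/Q(t(-26)) = 314208/494315 - 44727/(233/2 + ((-44 - 3*(-26)² + 15*(-26))/(15 + (-26)² - 5*(-26)))²/4 + 91*((-44 - 3*(-26)² + 15*(-26))/(15 + (-26)² - 5*(-26)))/4) = 314208*(1/494315) - 44727/(233/2 + ((-44 - 3*676 - 390)/(15 + 676 + 130))²/4 + 91*((-44 - 3*676 - 390)/(15 + 676 + 130))/4) = 314208/494315 - 44727/(233/2 + ((-44 - 2028 - 390)/821)²/4 + 91*((-44 - 2028 - 390)/821)/4) = 314208/494315 - 44727/(233/2 + ((1/821)*(-2462))²/4 + 91*((1/821)*(-2462))/4) = 314208/494315 - 44727/(233/2 + (-2462/821)²/4 + (91/4)*(-2462/821)) = 314208/494315 - 44727/(233/2 + (¼)*(6061444/674041) - 112021/1642) = 314208/494315 - 44727/(233/2 + 1515361/674041 - 112021/1642) = 314208/494315 - 44727/34056517/674041 = 314208/494315 - 44727*674041/34056517 = 314208/494315 - 30147831807/34056517 = -14891824649583669/16834647200855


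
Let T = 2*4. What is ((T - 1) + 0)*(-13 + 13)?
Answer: 0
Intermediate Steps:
T = 8
((T - 1) + 0)*(-13 + 13) = ((8 - 1) + 0)*(-13 + 13) = (7 + 0)*0 = 7*0 = 0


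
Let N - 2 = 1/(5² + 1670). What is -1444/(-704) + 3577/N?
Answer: 1068314791/596816 ≈ 1790.0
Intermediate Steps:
N = 3391/1695 (N = 2 + 1/(5² + 1670) = 2 + 1/(25 + 1670) = 2 + 1/1695 = 3391/1695 ≈ 2.0006)
-1444/(-704) + 3577/N = -1444/(-704) + 3577/(3391/1695) = -1444*(-1/704) + 3577*(1695/3391) = 361/176 + 6063015/3391 = 1068314791/596816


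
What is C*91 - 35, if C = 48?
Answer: 4333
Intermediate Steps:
C*91 - 35 = 48*91 - 35 = 4368 - 35 = 4333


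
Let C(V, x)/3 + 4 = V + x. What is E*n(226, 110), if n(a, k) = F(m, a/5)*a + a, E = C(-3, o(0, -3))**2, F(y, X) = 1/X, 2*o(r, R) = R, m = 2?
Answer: 600831/4 ≈ 1.5021e+5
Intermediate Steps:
o(r, R) = R/2
C(V, x) = -12 + 3*V + 3*x (C(V, x) = -12 + 3*(V + x) = -12 + (3*V + 3*x) = -12 + 3*V + 3*x)
E = 2601/4 (E = (-12 + 3*(-3) + 3*((1/2)*(-3)))**2 = (-12 - 9 + 3*(-3/2))**2 = (-12 - 9 - 9/2)**2 = (-51/2)**2 = 2601/4 ≈ 650.25)
n(a, k) = 5 + a (n(a, k) = a/((a/5)) + a = (5/a)*a + a = 5 + a)
E*n(226, 110) = 2601*(5 + 226)/4 = (2601/4)*231 = 600831/4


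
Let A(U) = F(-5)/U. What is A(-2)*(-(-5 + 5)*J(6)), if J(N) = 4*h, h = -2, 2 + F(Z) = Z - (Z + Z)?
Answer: 0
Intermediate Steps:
F(Z) = -2 - Z (F(Z) = -2 + (Z - (Z + Z)) = -2 + (Z - 2*Z) = -2 - Z)
J(N) = -8 (J(N) = 4*(-2) = -8)
A(U) = 3/U (A(U) = (-2 - 1*(-5))/U = (-2 + 5)/U = 3/U)
A(-2)*(-(-5 + 5)*J(6)) = (3/(-2))*(-(-5 + 5)*(-8)) = (3*(-½))*(-0*(-8)) = -(-3)*0/2 = -3/2*0 = 0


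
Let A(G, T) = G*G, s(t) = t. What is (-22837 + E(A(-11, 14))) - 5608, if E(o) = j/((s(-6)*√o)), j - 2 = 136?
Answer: -312918/11 ≈ -28447.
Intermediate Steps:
j = 138 (j = 2 + 136 = 138)
A(G, T) = G²
E(o) = -23/√o (E(o) = 138/((-6*√o)) = 138*(-1/(6*√o)) = -23/√o)
(-22837 + E(A(-11, 14))) - 5608 = (-22837 - 23/√((-11)²)) - 5608 = (-22837 - 23/√121) - 5608 = (-22837 - 23*1/11) - 5608 = (-22837 - 23/11) - 5608 = -251230/11 - 5608 = -312918/11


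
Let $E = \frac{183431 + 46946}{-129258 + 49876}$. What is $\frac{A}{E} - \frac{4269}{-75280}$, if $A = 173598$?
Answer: $- \frac{1037399305022667}{17342780560} \approx -59817.0$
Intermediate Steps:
$E = - \frac{230377}{79382}$ ($E = \frac{230377}{-79382} = 230377 \left(- \frac{1}{79382}\right) = - \frac{230377}{79382} \approx -2.9021$)
$\frac{A}{E} - \frac{4269}{-75280} = \frac{173598}{- \frac{230377}{79382}} - \frac{4269}{-75280} = 173598 \left(- \frac{79382}{230377}\right) - - \frac{4269}{75280} = - \frac{13780556436}{230377} + \frac{4269}{75280} = - \frac{1037399305022667}{17342780560}$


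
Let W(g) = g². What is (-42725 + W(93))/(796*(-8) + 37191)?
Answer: -34076/30823 ≈ -1.1055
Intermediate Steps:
(-42725 + W(93))/(796*(-8) + 37191) = (-42725 + 93²)/(796*(-8) + 37191) = (-42725 + 8649)/(-6368 + 37191) = -34076/30823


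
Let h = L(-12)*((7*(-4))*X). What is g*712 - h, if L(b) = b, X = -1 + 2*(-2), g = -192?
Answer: -135024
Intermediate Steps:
X = -5 (X = -1 - 4 = -5)
h = -1680 (h = -12*7*(-4)*(-5) = -(-336)*(-5) = -12*140 = -1680)
g*712 - h = -192*712 - 1*(-1680) = -136704 + 1680 = -135024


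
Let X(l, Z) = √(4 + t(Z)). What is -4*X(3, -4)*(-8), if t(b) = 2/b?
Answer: 16*√14 ≈ 59.867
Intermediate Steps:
X(l, Z) = √(4 + 2/Z)
-4*X(3, -4)*(-8) = -4*√(4 + 2/(-4))*(-8) = -4*√(4 + 2*(-¼))*(-8) = -4*√(4 - ½)*(-8) = -2*√14*(-8) = 16*√14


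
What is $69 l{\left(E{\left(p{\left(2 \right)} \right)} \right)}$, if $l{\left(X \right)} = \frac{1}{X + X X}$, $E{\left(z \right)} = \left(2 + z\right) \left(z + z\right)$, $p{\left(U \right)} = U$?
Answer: $\frac{69}{272} \approx 0.25368$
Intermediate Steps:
$E{\left(z \right)} = 2 z \left(2 + z\right)$ ($E{\left(z \right)} = \left(2 + z\right) 2 z = 2 z \left(2 + z\right)$)
$l{\left(X \right)} = \frac{1}{X + X^{2}}$
$69 l{\left(E{\left(p{\left(2 \right)} \right)} \right)} = 69 \frac{1}{2 \cdot 2 \left(2 + 2\right) \left(1 + 2 \cdot 2 \left(2 + 2\right)\right)} = 69 \frac{1}{2 \cdot 2 \cdot 4 \left(1 + 2 \cdot 2 \cdot 4\right)} = 69 \frac{1}{16 \left(1 + 16\right)} = 69 \frac{1}{16 \cdot 17} = 69 \cdot \frac{1}{16} \cdot \frac{1}{17} = 69 \cdot \frac{1}{272} = \frac{69}{272}$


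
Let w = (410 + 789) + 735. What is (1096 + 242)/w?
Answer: 669/967 ≈ 0.69183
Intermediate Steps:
w = 1934 (w = 1199 + 735 = 1934)
(1096 + 242)/w = (1096 + 242)/1934 = 1338*(1/1934) = 669/967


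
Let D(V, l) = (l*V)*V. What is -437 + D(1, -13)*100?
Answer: -1737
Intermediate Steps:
D(V, l) = l*V² (D(V, l) = (V*l)*V = l*V²)
-437 + D(1, -13)*100 = -437 - 13*1²*100 = -437 - 13*1*100 = -437 - 13*100 = -437 - 1300 = -1737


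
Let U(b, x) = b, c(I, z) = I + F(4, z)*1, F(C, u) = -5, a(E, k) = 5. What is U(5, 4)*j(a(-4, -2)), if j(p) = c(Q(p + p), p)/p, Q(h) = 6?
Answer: 1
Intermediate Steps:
c(I, z) = -5 + I (c(I, z) = I - 5*1 = I - 5 = -5 + I)
j(p) = 1/p (j(p) = (-5 + 6)/p = 1/p)
U(5, 4)*j(a(-4, -2)) = 5/5 = 5*(⅕) = 1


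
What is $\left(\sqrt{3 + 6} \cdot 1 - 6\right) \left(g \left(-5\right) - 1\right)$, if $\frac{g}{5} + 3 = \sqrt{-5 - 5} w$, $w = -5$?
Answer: $-222 - 375 i \sqrt{10} \approx -222.0 - 1185.9 i$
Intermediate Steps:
$g = -15 - 25 i \sqrt{10}$ ($g = -15 + 5 \sqrt{-5 - 5} \left(-5\right) = -15 + 5 \sqrt{-10} \left(-5\right) = -15 + 5 i \sqrt{10} \left(-5\right) = -15 + 5 \left(- 5 i \sqrt{10}\right) = -15 - 25 i \sqrt{10} \approx -15.0 - 79.057 i$)
$\left(\sqrt{3 + 6} \cdot 1 - 6\right) \left(g \left(-5\right) - 1\right) = \left(\sqrt{3 + 6} \cdot 1 - 6\right) \left(\left(-15 - 25 i \sqrt{10}\right) \left(-5\right) - 1\right) = \left(\sqrt{9} \cdot 1 - 6\right) \left(\left(75 + 125 i \sqrt{10}\right) - 1\right) = \left(3 \cdot 1 - 6\right) \left(74 + 125 i \sqrt{10}\right) = \left(3 - 6\right) \left(74 + 125 i \sqrt{10}\right) = - 3 \left(74 + 125 i \sqrt{10}\right) = -222 - 375 i \sqrt{10}$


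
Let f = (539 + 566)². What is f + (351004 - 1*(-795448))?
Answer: 2367477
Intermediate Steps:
f = 1221025 (f = 1105² = 1221025)
f + (351004 - 1*(-795448)) = 1221025 + (351004 - 1*(-795448)) = 1221025 + (351004 + 795448) = 1221025 + 1146452 = 2367477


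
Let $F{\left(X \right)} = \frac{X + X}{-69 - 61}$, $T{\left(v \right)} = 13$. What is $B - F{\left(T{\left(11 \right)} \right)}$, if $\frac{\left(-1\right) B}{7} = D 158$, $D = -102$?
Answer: $\frac{564061}{5} \approx 1.1281 \cdot 10^{5}$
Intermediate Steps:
$B = 112812$ ($B = - 7 \left(\left(-102\right) 158\right) = \left(-7\right) \left(-16116\right) = 112812$)
$F{\left(X \right)} = - \frac{X}{65}$ ($F{\left(X \right)} = \frac{2 X}{-130} = 2 X \left(- \frac{1}{130}\right) = - \frac{X}{65}$)
$B - F{\left(T{\left(11 \right)} \right)} = 112812 - \left(- \frac{1}{65}\right) 13 = 112812 - - \frac{1}{5} = 112812 + \frac{1}{5} = \frac{564061}{5}$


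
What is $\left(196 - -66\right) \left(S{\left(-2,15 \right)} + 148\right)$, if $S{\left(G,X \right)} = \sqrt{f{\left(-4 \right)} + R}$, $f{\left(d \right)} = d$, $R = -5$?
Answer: $38776 + 786 i \approx 38776.0 + 786.0 i$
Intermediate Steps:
$S{\left(G,X \right)} = 3 i$ ($S{\left(G,X \right)} = \sqrt{-4 - 5} = \sqrt{-9} = 3 i$)
$\left(196 - -66\right) \left(S{\left(-2,15 \right)} + 148\right) = \left(196 - -66\right) \left(3 i + 148\right) = \left(196 + 66\right) \left(148 + 3 i\right) = 262 \left(148 + 3 i\right) = 38776 + 786 i$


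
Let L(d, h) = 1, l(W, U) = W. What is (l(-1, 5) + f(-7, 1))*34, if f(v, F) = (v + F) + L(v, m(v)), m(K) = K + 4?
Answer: -204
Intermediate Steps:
m(K) = 4 + K
f(v, F) = 1 + F + v (f(v, F) = (v + F) + 1 = (F + v) + 1 = 1 + F + v)
(l(-1, 5) + f(-7, 1))*34 = (-1 + (1 + 1 - 7))*34 = (-1 - 5)*34 = -6*34 = -204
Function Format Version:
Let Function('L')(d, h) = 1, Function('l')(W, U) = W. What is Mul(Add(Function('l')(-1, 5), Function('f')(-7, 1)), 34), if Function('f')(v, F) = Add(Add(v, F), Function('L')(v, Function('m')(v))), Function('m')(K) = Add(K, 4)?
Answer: -204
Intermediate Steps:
Function('m')(K) = Add(4, K)
Function('f')(v, F) = Add(1, F, v) (Function('f')(v, F) = Add(Add(v, F), 1) = Add(Add(F, v), 1) = Add(1, F, v))
Mul(Add(Function('l')(-1, 5), Function('f')(-7, 1)), 34) = Mul(Add(-1, Add(1, 1, -7)), 34) = Mul(Add(-1, -5), 34) = Mul(-6, 34) = -204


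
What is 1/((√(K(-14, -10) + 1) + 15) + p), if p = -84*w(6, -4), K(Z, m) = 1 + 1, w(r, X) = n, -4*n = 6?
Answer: 47/6626 - √3/19878 ≈ 0.0070061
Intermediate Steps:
n = -3/2 (n = -¼*6 = -3/2 ≈ -1.5000)
w(r, X) = -3/2
K(Z, m) = 2
p = 126 (p = -84*(-3/2) = 126)
1/((√(K(-14, -10) + 1) + 15) + p) = 1/((√(2 + 1) + 15) + 126) = 1/((√3 + 15) + 126) = 1/((15 + √3) + 126) = 1/(141 + √3)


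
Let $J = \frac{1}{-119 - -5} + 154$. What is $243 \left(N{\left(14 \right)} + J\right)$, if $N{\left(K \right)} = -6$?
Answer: $\frac{1366551}{38} \approx 35962.0$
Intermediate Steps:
$J = \frac{17555}{114}$ ($J = \frac{1}{-119 + 5} + 154 = \frac{1}{-114} + 154 = - \frac{1}{114} + 154 = \frac{17555}{114} \approx 153.99$)
$243 \left(N{\left(14 \right)} + J\right) = 243 \left(-6 + \frac{17555}{114}\right) = 243 \cdot \frac{16871}{114} = \frac{1366551}{38}$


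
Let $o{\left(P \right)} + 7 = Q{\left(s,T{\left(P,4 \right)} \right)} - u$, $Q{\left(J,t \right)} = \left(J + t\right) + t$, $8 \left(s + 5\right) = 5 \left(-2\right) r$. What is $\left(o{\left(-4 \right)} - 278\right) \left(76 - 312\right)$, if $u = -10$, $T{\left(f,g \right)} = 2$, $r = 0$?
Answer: $65136$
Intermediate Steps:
$s = -5$ ($s = -5 + \frac{5 \left(-2\right) 0}{8} = -5 + \frac{\left(-10\right) 0}{8} = -5 + \frac{1}{8} \cdot 0 = -5 + 0 = -5$)
$Q{\left(J,t \right)} = J + 2 t$
$o{\left(P \right)} = 2$ ($o{\left(P \right)} = -7 + \left(\left(-5 + 2 \cdot 2\right) - -10\right) = -7 + \left(\left(-5 + 4\right) + 10\right) = -7 + \left(-1 + 10\right) = -7 + 9 = 2$)
$\left(o{\left(-4 \right)} - 278\right) \left(76 - 312\right) = \left(2 - 278\right) \left(76 - 312\right) = \left(-276\right) \left(-236\right) = 65136$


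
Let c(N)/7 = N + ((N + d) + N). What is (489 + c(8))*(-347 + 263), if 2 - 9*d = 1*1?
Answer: -165760/3 ≈ -55253.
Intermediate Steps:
d = 1/9 (d = 2/9 - 1/9 = 1/9 ≈ 0.11111)
c(N) = 7/9 + 21*N (c(N) = 7*(N + ((N + 1/9) + N)) = 7*(N + ((1/9 + N) + N)) = 7*(N + (1/9 + 2*N)) = 7*(1/9 + 3*N) = 7/9 + 21*N)
(489 + c(8))*(-347 + 263) = (489 + (7/9 + 21*8))*(-347 + 263) = (489 + (7/9 + 168))*(-84) = (489 + 1519/9)*(-84) = (5920/9)*(-84) = -165760/3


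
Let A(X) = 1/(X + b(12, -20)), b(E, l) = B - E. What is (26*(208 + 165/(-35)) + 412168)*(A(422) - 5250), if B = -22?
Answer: -2976232757913/1358 ≈ -2.1916e+9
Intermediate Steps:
b(E, l) = -22 - E
A(X) = 1/(-34 + X) (A(X) = 1/(X + (-22 - 1*12)) = 1/(X + (-22 - 12)) = 1/(X - 34) = 1/(-34 + X))
(26*(208 + 165/(-35)) + 412168)*(A(422) - 5250) = (26*(208 + 165/(-35)) + 412168)*(1/(-34 + 422) - 5250) = (26*(208 + 165*(-1/35)) + 412168)*(1/388 - 5250) = (26*(208 - 33/7) + 412168)*(1/388 - 5250) = (26*(1423/7) + 412168)*(-2036999/388) = (36998/7 + 412168)*(-2036999/388) = (2922174/7)*(-2036999/388) = -2976232757913/1358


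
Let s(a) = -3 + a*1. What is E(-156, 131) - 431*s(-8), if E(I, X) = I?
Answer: 4585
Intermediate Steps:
s(a) = -3 + a
E(-156, 131) - 431*s(-8) = -156 - 431*(-3 - 8) = -156 - 431*(-11) = -156 - 1*(-4741) = -156 + 4741 = 4585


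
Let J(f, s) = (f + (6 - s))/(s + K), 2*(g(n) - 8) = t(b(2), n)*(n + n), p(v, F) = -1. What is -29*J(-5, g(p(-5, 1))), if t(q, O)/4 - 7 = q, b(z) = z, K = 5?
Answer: 841/23 ≈ 36.565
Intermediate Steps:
t(q, O) = 28 + 4*q
g(n) = 8 + 36*n (g(n) = 8 + ((28 + 4*2)*(n + n))/2 = 8 + ((28 + 8)*(2*n))/2 = 8 + (36*(2*n))/2 = 8 + (72*n)/2 = 8 + 36*n)
J(f, s) = (6 + f - s)/(5 + s) (J(f, s) = (f + (6 - s))/(s + 5) = (6 + f - s)/(5 + s))
-29*J(-5, g(p(-5, 1))) = -29*(6 - 5 - (8 + 36*(-1)))/(5 + (8 + 36*(-1))) = -29*(6 - 5 - (8 - 36))/(5 + (8 - 36)) = -29*(6 - 5 - 1*(-28))/(5 - 28) = -29*(6 - 5 + 28)/(-23) = -(-29)*29/23 = -29*(-29/23) = 841/23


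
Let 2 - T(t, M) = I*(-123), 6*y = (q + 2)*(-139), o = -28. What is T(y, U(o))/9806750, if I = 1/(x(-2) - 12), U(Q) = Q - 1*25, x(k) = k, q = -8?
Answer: -19/27458900 ≈ -6.9194e-7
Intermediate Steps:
U(Q) = -25 + Q (U(Q) = Q - 25 = -25 + Q)
I = -1/14 (I = 1/(-2 - 12) = 1/(-14) = -1/14 ≈ -0.071429)
y = 139 (y = ((-8 + 2)*(-139))/6 = (-6*(-139))/6 = (1/6)*834 = 139)
T(t, M) = -95/14 (T(t, M) = 2 - (-1)*(-123)/14 = 2 - 1*123/14 = 2 - 123/14 = -95/14)
T(y, U(o))/9806750 = -95/14/9806750 = -95/14*1/9806750 = -19/27458900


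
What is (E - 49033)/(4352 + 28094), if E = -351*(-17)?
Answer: -21533/16223 ≈ -1.3273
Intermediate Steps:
E = 5967
(E - 49033)/(4352 + 28094) = (5967 - 49033)/(4352 + 28094) = -43066/32446 = -43066*1/32446 = -21533/16223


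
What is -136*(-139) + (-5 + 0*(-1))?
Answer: 18899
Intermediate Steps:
-136*(-139) + (-5 + 0*(-1)) = 18904 + (-5 + 0) = 18904 - 5 = 18899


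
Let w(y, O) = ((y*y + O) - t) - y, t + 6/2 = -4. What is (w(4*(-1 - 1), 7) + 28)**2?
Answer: 12996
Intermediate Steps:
t = -7 (t = -3 - 4 = -7)
w(y, O) = 7 + O + y**2 - y (w(y, O) = ((y*y + O) - 1*(-7)) - y = ((y**2 + O) + 7) - y = ((O + y**2) + 7) - y = (7 + O + y**2) - y = 7 + O + y**2 - y)
(w(4*(-1 - 1), 7) + 28)**2 = ((7 + 7 + (4*(-1 - 1))**2 - 4*(-1 - 1)) + 28)**2 = ((7 + 7 + (4*(-2))**2 - 4*(-2)) + 28)**2 = ((7 + 7 + (-8)**2 - 1*(-8)) + 28)**2 = ((7 + 7 + 64 + 8) + 28)**2 = (86 + 28)**2 = 114**2 = 12996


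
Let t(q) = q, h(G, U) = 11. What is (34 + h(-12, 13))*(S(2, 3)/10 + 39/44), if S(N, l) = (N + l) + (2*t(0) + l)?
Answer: 3339/44 ≈ 75.886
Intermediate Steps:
S(N, l) = N + 2*l (S(N, l) = (N + l) + (2*0 + l) = (N + l) + (0 + l) = (N + l) + l = N + 2*l)
(34 + h(-12, 13))*(S(2, 3)/10 + 39/44) = (34 + 11)*((2 + 2*3)/10 + 39/44) = 45*((2 + 6)*(1/10) + 39*(1/44)) = 45*(8*(1/10) + 39/44) = 45*(4/5 + 39/44) = 45*(371/220) = 3339/44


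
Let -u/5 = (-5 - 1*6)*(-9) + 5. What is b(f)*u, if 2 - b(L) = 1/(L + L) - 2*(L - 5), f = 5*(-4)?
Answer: 24947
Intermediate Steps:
f = -20
u = -520 (u = -5*((-5 - 1*6)*(-9) + 5) = -5*((-5 - 6)*(-9) + 5) = -5*(-11*(-9) + 5) = -5*(99 + 5) = -5*104 = -520)
b(L) = -8 + 2*L - 1/(2*L) (b(L) = 2 - (1/(L + L) - 2*(L - 5)) = 2 - (1/(2*L) - 2*(-5 + L)) = 2 - (1/(2*L) + (10 - 2*L)) = 2 - (10 + 1/(2*L) - 2*L) = 2 + (-10 + 2*L - 1/(2*L)) = -8 + 2*L - 1/(2*L))
b(f)*u = (-8 + 2*(-20) - 1/2/(-20))*(-520) = (-8 - 40 - 1/2*(-1/20))*(-520) = (-8 - 40 + 1/40)*(-520) = -1919/40*(-520) = 24947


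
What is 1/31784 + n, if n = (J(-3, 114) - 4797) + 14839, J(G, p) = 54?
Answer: 320891265/31784 ≈ 10096.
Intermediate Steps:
n = 10096 (n = (54 - 4797) + 14839 = -4743 + 14839 = 10096)
1/31784 + n = 1/31784 + 10096 = 320891265/31784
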